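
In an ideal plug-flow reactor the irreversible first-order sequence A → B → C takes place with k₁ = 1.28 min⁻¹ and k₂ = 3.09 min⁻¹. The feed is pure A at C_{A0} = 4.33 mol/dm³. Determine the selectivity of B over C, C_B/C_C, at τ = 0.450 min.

The intermediate concentration in a first-order A→B→C sequence is C_B = k₁C_{A0}(e^(−k₁τ) − e^(−k₂τ))/(k₂−k₁).
e^(−k₁τ) = e^(−1.28×0.450) = e^(−0.5760) = 0.5621; e^(−k₂τ) = e^(−1.391) = 0.2490.
C_B = 1.28×4.33/(3.09−1.28) × (0.5621−0.2490) = 3.062×0.3132 = 0.9590 mol/dm³.
C_A = C_{A0}e^(−k₁τ) = 2.434 mol/dm³, so C_C = C_{A0}−C_A−C_B = 0.9369 mol/dm³; C_B/C_C = 1.02.

1.02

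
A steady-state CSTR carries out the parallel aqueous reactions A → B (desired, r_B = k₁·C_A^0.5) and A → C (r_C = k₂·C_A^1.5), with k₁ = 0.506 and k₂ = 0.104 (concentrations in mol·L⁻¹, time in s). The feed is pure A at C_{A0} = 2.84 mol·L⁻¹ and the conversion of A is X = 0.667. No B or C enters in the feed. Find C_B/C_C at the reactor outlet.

Exit C_A = C_{A0}(1−X) = 2.84×0.333 = 0.9457 mol·L⁻¹.
A CSTR operates uniformly at the exit composition, giving r_B = 0.4921 and r_C = 0.09565 (each k·C_A^n at C_A = 0.9457).
Overall selectivity = C_B/C_C = r_Bτ/(r_Cτ) = r_B/r_C = 5.14.

5.14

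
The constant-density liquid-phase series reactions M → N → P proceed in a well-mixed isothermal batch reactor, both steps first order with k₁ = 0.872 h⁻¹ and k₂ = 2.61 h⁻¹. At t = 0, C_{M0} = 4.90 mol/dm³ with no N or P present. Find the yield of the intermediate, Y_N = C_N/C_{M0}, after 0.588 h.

0.192

For first-order series with pure M initially, C_N(t) = k₁C_{M0}/(k₂−k₁)·(e^(−k₁t) − e^(−k₂t)).
e^(−k₁t) = e^(−0.872×0.588) = e^(−0.5127) = 0.5989; e^(−k₂t) = e^(−1.535) = 0.2155.
C_N = 0.872×4.90/(2.61−0.872) × (0.5989−0.2155) = 2.458×0.3833 = 0.9424 mol/dm³.
Y_N = C_N/C_{M0} = 0.9424/4.90 = 0.192.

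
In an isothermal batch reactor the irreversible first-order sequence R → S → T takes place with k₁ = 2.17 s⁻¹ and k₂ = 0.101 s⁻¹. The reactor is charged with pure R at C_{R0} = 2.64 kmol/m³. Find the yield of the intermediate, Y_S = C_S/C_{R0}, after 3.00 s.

The intermediate concentration in a first-order A→B→C sequence is C_S = k₁C_{R0}(e^(−k₁t) − e^(−k₂t))/(k₂−k₁).
e^(−k₁t) = e^(−2.17×3.00) = e^(−6.510) = 0.001488; e^(−k₂t) = e^(−0.3030) = 0.7386.
C_S = 2.17×2.64/(0.101−2.17) × (0.001488−0.7386) = (-2.769)×(-0.7371) = 2.041 kmol/m³.
Y_S = C_S/C_{R0} = 2.041/2.64 = 0.773.

0.773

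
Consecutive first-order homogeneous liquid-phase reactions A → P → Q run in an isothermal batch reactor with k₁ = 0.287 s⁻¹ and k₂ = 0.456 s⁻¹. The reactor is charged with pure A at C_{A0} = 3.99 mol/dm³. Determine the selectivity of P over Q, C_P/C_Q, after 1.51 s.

2.39

The intermediate concentration in a first-order A→B→C sequence is C_P = k₁C_{A0}(e^(−k₁t) − e^(−k₂t))/(k₂−k₁).
e^(−k₁t) = e^(−0.287×1.51) = e^(−0.4334) = 0.6483; e^(−k₂t) = e^(−0.6886) = 0.5023.
C_P = 0.287×3.99/(0.456−0.287) × (0.6483−0.5023) = 6.776×0.1460 = 0.9894 mol/dm³.
C_A = C_{A0}e^(−k₁t) = 2.587 mol/dm³, so C_Q = C_{A0}−C_A−C_P = 0.4138 mol/dm³; C_P/C_Q = 2.39.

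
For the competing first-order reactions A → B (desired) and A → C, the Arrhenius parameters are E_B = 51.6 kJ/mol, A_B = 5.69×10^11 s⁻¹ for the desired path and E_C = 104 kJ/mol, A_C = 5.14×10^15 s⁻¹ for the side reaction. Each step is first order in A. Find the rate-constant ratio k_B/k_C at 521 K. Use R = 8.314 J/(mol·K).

19.9

With equal orders, S_{B/C} = k_B/k_C = (A_B/A_C)·exp[(E_C−E_B)/(RT)].
(E_C−E_B)/(RT) = (104−51.6)×10³/(8.314×521) = 52400/4332 = 12.10.
k_B/k_C = (5.69×10^11/5.14×10^15)·exp(12.10) = 1.107×10^-4 × 1.794×10^5 = 19.9.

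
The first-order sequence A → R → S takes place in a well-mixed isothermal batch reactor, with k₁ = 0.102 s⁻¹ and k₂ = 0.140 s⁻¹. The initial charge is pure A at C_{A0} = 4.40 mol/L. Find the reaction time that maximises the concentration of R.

The intermediate peaks when r₁ = r₂, i.e. k₁e^(−k₁t) = k₂e^(−k₂t), giving t_opt = ln(k₂/k₁)/(k₂−k₁).
= ln(0.140/0.102)/(0.140−0.102) = ln(1.373)/0.03800 = 0.3167/0.03800 = 8.33 s.

8.33 s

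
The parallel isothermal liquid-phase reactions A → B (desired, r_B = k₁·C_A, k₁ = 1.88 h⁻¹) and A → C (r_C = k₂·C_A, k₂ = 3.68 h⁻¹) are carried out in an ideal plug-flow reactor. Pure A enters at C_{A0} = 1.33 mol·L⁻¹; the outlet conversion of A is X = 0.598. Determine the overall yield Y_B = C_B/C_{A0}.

C_A = C_{A0}(1−X) = 0.5347 mol·L⁻¹.
Both paths are first order in A, so the instantaneous fraction to B is constant: dC_B/d(−C_A) = k₁/(k₁+k₂) = 0.3381.
C_B = 0.3381·(C_{A0}−C_A) = 0.3381×0.7953 = 0.269 mol·L⁻¹.
Y_B = C_B/C_{A0} = 0.2689/1.33 = 0.202.

0.202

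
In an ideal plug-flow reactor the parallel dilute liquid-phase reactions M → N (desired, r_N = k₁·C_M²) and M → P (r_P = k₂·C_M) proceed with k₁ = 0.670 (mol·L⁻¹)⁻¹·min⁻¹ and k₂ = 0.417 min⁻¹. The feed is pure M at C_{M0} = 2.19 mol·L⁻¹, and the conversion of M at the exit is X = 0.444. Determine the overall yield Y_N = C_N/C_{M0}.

C_M = C_{M0}(1−X) = 1.218 mol·L⁻¹.
Along a PFR/batch, dC_P/dC_M = −r_P/(r_N+r_P) = −k₂/(k₂+k₁·C_M).
Integrating from C_{M0} to C_M: C_P = (0.417/0.670)·ln[(0.417+0.670·2.19)/(0.417+0.670·1.22)] = 0.6224·ln(1.884/1.233) = 0.2641 mol·L⁻¹.
Then C_N = (C_{M0}−C_M) − C_P = 0.9724 − 0.2641 = 0.7083 mol·L⁻¹.
Y_N = C_N/C_{M0} = 0.7083/2.19 = 0.323.

0.323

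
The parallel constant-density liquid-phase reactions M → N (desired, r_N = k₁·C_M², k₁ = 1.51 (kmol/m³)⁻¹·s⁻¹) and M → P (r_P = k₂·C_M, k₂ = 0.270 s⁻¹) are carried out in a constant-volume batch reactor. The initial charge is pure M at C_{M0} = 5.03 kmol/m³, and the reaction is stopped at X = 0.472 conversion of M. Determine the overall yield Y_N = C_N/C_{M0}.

C_M = C_{M0}(1−X) = 2.656 kmol/m³.
Along a PFR/batch, dC_P/dC_M = −r_P/(r_N+r_P) = −k₂/(k₂+k₁·C_M).
Integrating from C_{M0} to C_M: C_P = (0.270/1.51)·ln[(0.270+1.51·5.03)/(0.270+1.51·2.66)] = 0.1788·ln(7.865/4.280) = 0.1088 kmol/m³.
Then C_N = (C_{M0}−C_M) − C_P = 2.374 − 0.1088 = 2.265 kmol/m³.
Y_N = C_N/C_{M0} = 2.265/5.03 = 0.450.

0.450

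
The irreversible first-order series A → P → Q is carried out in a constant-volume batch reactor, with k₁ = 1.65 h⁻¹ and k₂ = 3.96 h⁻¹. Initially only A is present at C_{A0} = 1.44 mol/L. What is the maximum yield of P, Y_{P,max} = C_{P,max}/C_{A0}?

At the optimum, C_{P,max}/C_{A0} = (k₁/k₂)^[k₂/(k₂−k₁)].
= (1.65/3.96)^(3.96/(3.96−1.65)) = (0.4167)^(1.714) = 0.2230.

0.223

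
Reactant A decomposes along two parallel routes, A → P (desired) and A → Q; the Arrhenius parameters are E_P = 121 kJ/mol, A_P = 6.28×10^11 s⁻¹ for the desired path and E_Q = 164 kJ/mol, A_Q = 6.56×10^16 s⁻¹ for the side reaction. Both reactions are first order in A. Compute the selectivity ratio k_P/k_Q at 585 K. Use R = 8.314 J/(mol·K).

Since both paths have the same order in A, the concentration cancels and S_{P/Q} = k_P/k_Q = (A_P/A_Q)·exp[(E_Q−E_P)/(RT)].
(E_Q−E_P)/(RT) = (164−121)×10³/(8.314×585) = 43000/4864 = 8.841.
k_P/k_Q = (6.28×10^11/6.56×10^16)·exp(8.841) = 9.573×10^-6 × 6912 = 0.0662.

0.0662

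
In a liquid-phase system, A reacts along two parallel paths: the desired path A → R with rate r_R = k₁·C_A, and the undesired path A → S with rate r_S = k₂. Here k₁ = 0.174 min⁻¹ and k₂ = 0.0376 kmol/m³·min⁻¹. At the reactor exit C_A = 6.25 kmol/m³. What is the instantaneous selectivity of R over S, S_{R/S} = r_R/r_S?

28.9

S_{R/S} = r_R/r_S = (k₁·C_A)/(k₂) = (k₁/k₂)·C_A.
= (0.174×6.250) / (0.0376) = 1.087/0.03760 = 28.9.
Since the desired path is higher order in A, keeping C_A high (PFR or concentrated feed) favours R.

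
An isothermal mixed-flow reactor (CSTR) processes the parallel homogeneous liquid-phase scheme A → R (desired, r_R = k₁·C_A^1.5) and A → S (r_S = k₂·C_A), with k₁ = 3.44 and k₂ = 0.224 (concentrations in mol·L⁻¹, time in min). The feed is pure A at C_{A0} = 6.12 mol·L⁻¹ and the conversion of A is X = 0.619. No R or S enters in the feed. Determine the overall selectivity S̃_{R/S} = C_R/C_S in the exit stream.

23.5

Exit C_A = C_{A0}(1−X) = 6.12×0.381 = 2.332 mol·L⁻¹.
Rates in a CSTR are evaluated at the outlet concentration: r_R = 3.44×2.332^1.5 = 12.25, r_S = 0.224×2.332 = 0.5223.
Overall selectivity = C_R/C_S = r_Rτ/(r_Sτ) = r_R/r_S = 23.5.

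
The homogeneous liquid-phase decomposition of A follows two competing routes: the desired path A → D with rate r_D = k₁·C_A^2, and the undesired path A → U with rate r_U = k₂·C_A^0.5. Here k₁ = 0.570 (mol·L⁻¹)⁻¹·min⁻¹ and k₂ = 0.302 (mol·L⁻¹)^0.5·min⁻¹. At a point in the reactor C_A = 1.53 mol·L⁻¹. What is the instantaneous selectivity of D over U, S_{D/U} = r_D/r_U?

S_{D/U} = r_D/r_U = (k₁·C_A^2)/(k₂·C_A^0.5) = (k₁/k₂)·C_A^1.5.
= (0.570×1.530^2) / (0.302×1.530^0.5) = 1.334/0.3736 = 3.57.

3.57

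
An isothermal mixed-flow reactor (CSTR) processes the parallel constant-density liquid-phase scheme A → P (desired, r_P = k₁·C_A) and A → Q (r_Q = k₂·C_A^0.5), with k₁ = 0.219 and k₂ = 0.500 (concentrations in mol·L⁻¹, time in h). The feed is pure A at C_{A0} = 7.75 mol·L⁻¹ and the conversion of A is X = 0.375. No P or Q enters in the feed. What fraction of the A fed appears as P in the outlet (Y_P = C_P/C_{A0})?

0.184

Exit C_A = C_{A0}(1−X) = 7.75×0.625 = 4.844 mol·L⁻¹.
A CSTR operates uniformly at the exit composition, giving r_P = 1.061 and r_Q = 1.100 (each k·C_A^n at C_A = 4.844).
Fraction of consumed A going to P: r_P/(r_P+r_Q) = 0.4908.
C_P = 0.4908·C_{A0}·X = 0.4908×7.75×0.375 = 1.43 mol·L⁻¹; Y_P = C_P/C_{A0} = 0.184.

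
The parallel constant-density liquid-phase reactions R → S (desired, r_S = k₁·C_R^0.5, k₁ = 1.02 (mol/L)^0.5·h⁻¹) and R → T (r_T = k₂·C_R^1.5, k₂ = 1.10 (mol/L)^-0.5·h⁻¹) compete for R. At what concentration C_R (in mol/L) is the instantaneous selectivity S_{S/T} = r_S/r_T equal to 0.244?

3.80 mol/L

S_{S/T} = (k₁/k₂)·C_R⁻¹ ⇒ C_R = (S·k₂/k₁)^(-1).
= (0.244×1.10/1.02)^(-1) = (0.2631)^(-1) = 3.80 mol/L.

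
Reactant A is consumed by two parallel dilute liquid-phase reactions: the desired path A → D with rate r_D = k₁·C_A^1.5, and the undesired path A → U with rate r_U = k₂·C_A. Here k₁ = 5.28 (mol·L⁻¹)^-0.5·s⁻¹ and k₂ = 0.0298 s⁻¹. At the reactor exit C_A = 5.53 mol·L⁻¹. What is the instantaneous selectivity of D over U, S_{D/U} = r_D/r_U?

417

S_{D/U} = r_D/r_U = (k₁·C_A^1.5)/(k₂·C_A) = (k₁/k₂)·C_A^0.5.
= (5.28×5.530^1.5) / (0.0298×5.530) = 68.66/0.1648 = 417.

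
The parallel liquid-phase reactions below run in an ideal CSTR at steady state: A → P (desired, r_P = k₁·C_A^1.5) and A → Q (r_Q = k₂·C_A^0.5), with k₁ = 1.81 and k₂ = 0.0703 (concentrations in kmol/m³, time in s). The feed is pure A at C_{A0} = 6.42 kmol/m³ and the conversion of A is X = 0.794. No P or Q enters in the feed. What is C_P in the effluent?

Exit C_A = C_{A0}(1−X) = 6.42×0.206 = 1.323 kmol/m³.
Rates in a CSTR are evaluated at the outlet concentration: r_P = 1.81×1.323^1.5 = 2.753, r_Q = 0.0703×1.323^0.5 = 0.08085.
Fraction of consumed A going to P: r_P/(r_P+r_Q) = 0.9715.
C_P = 0.9715·C_{A0}·X = 0.9715×6.42×0.794 = 4.95 kmol/m³.

4.95 kmol/m³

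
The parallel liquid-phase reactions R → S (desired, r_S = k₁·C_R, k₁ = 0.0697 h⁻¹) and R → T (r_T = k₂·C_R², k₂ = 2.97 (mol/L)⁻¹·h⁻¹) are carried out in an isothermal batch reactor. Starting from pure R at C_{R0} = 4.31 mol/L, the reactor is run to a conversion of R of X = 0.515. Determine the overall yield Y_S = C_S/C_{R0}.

0.00391

C_R = C_{R0}(1−X) = 2.090 mol/L.
Along a PFR/batch, dC_S/dC_R = −r_S/(r_S+r_T) = −k₁/(k₁+k₂·C_R).
Integrating from C_{R0} to C_R: C_S = (0.0697/2.97)·ln[(0.0697+2.97·4.31)/(0.0697+2.97·2.09)] = 0.02347·ln(12.87/6.278) = 0.01685 mol/L.
Y_S = C_S/C_{R0} = 0.01685/4.31 = 0.00391.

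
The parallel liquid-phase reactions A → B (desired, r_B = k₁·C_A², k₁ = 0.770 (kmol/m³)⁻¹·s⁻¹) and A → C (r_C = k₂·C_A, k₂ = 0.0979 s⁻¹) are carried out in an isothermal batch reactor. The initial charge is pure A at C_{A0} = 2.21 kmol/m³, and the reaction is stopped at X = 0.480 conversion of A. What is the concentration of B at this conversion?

C_A = C_{A0}(1−X) = 1.149 kmol/m³.
Along a PFR/batch, dC_C/dC_A = −r_C/(r_B+r_C) = −k₂/(k₂+k₁·C_A).
Integrating from C_{A0} to C_A: C_C = (0.0979/0.770)·ln[(0.0979+0.770·2.21)/(0.0979+0.770·1.15)] = 0.1271·ln(1.800/0.9828) = 0.07691 kmol/m³.
Then C_B = (C_{A0}−C_A) − C_C = 1.061 − 0.07691 = 0.9839 kmol/m³.

0.984 kmol/m³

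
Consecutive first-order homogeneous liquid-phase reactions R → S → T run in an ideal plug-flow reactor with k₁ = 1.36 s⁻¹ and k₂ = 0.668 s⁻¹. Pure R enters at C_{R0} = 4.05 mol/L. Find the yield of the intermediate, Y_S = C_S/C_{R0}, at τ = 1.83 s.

0.416

The intermediate concentration in a first-order A→B→C sequence is C_S = k₁C_{R0}(e^(−k₁τ) − e^(−k₂τ))/(k₂−k₁).
e^(−k₁τ) = e^(−1.36×1.83) = e^(−2.489) = 0.08301; e^(−k₂τ) = e^(−1.222) = 0.2945.
C_S = 1.36×4.05/(0.668−1.36) × (0.08301−0.2945) = (-7.960)×(-0.2115) = 1.683 mol/L.
Y_S = C_S/C_{R0} = 1.683/4.05 = 0.416.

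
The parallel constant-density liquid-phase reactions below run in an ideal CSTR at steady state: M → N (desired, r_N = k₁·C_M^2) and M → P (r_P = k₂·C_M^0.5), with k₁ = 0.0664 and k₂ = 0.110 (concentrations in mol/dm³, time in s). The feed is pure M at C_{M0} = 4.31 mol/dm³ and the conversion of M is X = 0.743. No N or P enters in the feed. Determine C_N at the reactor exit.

1.32 mol/dm³

Exit C_M = C_{M0}(1−X) = 4.31×0.257 = 1.108 mol/dm³.
A CSTR operates uniformly at the exit composition, giving r_N = 0.08147 and r_P = 0.1158 (each k·C_M^n at C_M = 1.108).
Fraction of consumed M going to N: r_N/(r_N+r_P) = 0.4130.
C_N = 0.4130·C_{M0}·X = 0.4130×4.31×0.743 = 1.32 mol/dm³.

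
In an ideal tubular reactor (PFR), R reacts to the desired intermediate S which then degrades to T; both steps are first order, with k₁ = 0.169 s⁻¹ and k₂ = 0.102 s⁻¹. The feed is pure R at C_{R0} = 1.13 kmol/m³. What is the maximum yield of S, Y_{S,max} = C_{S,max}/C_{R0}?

Evaluating C_S at τ_opt = ln(k₂/k₁)/(k₂−k₁) gives C_{S,max}/C_{R0} = (k₁/k₂)^[k₂/(k₂−k₁)].
= (0.169/0.102)^(0.102/(0.102−0.169)) = (1.657)^(-1.522) = 0.4636.

0.464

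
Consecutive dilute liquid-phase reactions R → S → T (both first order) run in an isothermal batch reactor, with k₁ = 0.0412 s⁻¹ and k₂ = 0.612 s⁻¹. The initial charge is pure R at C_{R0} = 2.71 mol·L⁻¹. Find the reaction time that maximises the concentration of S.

For first-order series the maximum of C_S occurs at t_opt = ln(k₂/k₁)/(k₂−k₁).
= ln(0.612/0.0412)/(0.612−0.0412) = ln(14.85)/0.5708 = 2.698/0.5708 = 4.73 s.

4.73 s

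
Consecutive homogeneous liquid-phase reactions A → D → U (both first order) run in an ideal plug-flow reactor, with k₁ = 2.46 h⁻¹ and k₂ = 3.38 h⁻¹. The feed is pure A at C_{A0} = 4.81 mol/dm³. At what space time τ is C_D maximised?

The intermediate peaks when r₁ = r₂, i.e. k₁e^(−k₁τ) = k₂e^(−k₂τ), giving τ_opt = ln(k₂/k₁)/(k₂−k₁).
= ln(3.38/2.46)/(3.38−2.46) = ln(1.374)/0.9200 = 0.3177/0.9200 = 0.345 h.

0.345 h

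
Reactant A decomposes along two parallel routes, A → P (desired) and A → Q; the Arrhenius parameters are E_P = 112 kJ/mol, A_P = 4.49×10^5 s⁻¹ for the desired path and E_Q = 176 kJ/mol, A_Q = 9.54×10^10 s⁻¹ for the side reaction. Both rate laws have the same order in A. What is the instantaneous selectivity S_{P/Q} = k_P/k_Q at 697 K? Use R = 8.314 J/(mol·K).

0.295

Since both paths have the same order in A, the concentration cancels and S_{P/Q} = k_P/k_Q = (A_P/A_Q)·exp[(E_Q−E_P)/(RT)].
(E_Q−E_P)/(RT) = (176−112)×10³/(8.314×697) = 64000/5795 = 11.04.
k_P/k_Q = (4.49×10^5/9.54×10^10)·exp(11.04) = 4.706×10^-6 × 62585 = 0.295.
Since E_P < E_Q, lowering the temperature improves selectivity toward P.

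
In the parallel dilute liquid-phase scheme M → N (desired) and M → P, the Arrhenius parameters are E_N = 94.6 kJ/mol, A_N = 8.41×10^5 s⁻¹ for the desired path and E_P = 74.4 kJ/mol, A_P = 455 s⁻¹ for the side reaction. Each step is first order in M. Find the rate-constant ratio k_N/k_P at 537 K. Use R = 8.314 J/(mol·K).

20.0

Since both paths have the same order in M, the concentration cancels and S_{N/P} = k_N/k_P = (A_N/A_P)·exp[(E_P−E_N)/(RT)].
(E_P−E_N)/(RT) = (74.4−94.6)×10³/(8.314×537) = -20200/4465 = -4.524.
k_N/k_P = (8.41×10^5/455)·exp(-4.524) = 1848 × 0.01084 = 20.0.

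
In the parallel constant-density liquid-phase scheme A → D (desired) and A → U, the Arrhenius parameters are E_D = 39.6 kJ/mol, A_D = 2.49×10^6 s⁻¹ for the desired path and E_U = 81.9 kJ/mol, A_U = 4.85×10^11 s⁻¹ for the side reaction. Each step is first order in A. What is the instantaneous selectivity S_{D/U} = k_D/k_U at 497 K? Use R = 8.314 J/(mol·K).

0.143

k_D/k_U = (A_D/A_U)·exp[−(E_D−E_U)/(RT)] = (A_D/A_U)·exp[(E_U−E_D)/(RT)].
(E_U−E_D)/(RT) = (81.9−39.6)×10³/(8.314×497) = 42300/4132 = 10.24.
k_D/k_U = (2.49×10^6/4.85×10^11)·exp(10.24) = 5.134×10^-6 × 27918 = 0.143.
Since E_D < E_U, lowering the temperature improves selectivity toward D.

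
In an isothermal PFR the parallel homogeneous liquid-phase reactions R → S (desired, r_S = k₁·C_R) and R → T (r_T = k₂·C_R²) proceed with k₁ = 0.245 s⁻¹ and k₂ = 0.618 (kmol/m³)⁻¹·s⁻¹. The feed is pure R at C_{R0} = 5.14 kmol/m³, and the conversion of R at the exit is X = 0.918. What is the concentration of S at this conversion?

C_R = C_{R0}(1−X) = 0.4215 kmol/m³.
Along a PFR/batch, dC_S/dC_R = −r_S/(r_S+r_T) = −k₁/(k₁+k₂·C_R).
Integrating from C_{R0} to C_R: C_S = (0.245/0.618)·ln[(0.245+0.618·5.14)/(0.245+0.618·0.421)] = 0.3964·ln(3.422/0.5055) = 0.7581 kmol/m³.

0.758 kmol/m³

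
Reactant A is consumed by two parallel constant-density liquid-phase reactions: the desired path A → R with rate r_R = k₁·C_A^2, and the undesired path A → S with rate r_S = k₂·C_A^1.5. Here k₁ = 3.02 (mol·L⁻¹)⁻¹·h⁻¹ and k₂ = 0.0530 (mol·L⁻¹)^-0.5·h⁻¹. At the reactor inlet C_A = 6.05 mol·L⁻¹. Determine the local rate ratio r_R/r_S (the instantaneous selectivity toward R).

S_{R/S} = r_R/r_S = (k₁·C_A^2)/(k₂·C_A^1.5) = (k₁/k₂)·C_A^0.5.
= (3.02×6.050^2) / (0.0530×6.050^1.5) = 110.5/0.7887 = 140.

140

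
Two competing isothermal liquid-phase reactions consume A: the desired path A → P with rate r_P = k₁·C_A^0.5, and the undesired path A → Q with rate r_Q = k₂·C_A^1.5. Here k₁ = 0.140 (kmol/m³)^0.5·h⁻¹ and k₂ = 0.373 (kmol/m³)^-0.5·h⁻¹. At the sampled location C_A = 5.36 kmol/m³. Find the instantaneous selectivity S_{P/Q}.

S_{P/Q} = r_P/r_Q = (k₁·C_A^0.5)/(k₂·C_A^1.5) = (k₁/k₂)·C_A⁻¹.
= (0.140×5.360^0.5) / (0.373×5.360^1.5) = 0.3241/4.629 = 0.0700.
The undesired path is higher order in A, so low C_A (CSTR or dilute feed) favours P.

0.0700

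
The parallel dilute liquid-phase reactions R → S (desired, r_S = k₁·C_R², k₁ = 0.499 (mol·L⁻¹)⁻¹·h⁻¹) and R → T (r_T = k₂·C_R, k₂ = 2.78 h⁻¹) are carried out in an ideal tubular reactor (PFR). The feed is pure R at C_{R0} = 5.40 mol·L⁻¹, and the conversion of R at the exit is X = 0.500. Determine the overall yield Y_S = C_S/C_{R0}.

C_R = C_{R0}(1−X) = 2.700 mol·L⁻¹.
Along a PFR/batch, dC_T/dC_R = −r_T/(r_S+r_T) = −k₂/(k₂+k₁·C_R).
Integrating from C_{R0} to C_R: C_T = (2.78/0.499)·ln[(2.78+0.499·5.40)/(2.78+0.499·2.70)] = 5.571·ln(5.475/4.127) = 1.574 mol·L⁻¹.
Then C_S = (C_{R0}−C_R) − C_T = 2.700 − 1.574 = 1.126 mol·L⁻¹.
Y_S = C_S/C_{R0} = 1.126/5.40 = 0.209.

0.209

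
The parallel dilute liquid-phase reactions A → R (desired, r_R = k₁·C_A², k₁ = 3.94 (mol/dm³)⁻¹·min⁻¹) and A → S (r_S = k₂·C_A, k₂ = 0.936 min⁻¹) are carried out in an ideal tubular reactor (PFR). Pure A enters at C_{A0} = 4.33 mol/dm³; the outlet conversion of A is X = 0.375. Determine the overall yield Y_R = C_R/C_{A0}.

C_A = C_{A0}(1−X) = 2.706 mol/dm³.
Along a PFR/batch, dC_S/dC_A = −r_S/(r_R+r_S) = −k₂/(k₂+k₁·C_A).
Integrating from C_{A0} to C_A: C_S = (0.936/3.94)·ln[(0.936+3.94·4.33)/(0.936+3.94·2.71)] = 0.2376·ln(18.00/11.60) = 0.1044 mol/dm³.
Then C_R = (C_{A0}−C_A) − C_S = 1.624 − 0.1044 = 1.519 mol/dm³.
Y_R = C_R/C_{A0} = 1.519/4.33 = 0.351.

0.351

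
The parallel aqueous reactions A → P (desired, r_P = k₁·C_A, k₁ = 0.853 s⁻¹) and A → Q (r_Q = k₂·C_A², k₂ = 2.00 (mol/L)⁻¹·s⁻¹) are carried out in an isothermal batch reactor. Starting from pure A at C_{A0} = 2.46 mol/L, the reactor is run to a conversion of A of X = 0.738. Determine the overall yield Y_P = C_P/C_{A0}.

C_A = C_{A0}(1−X) = 0.6445 mol/L.
Along a PFR/batch, dC_P/dC_A = −r_P/(r_P+r_Q) = −k₁/(k₁+k₂·C_A).
Integrating from C_{A0} to C_A: C_P = (0.853/2.00)·ln[(0.853+2.00·2.46)/(0.853+2.00·0.645)] = 0.4265·ln(5.773/2.142) = 0.4228 mol/L.
Y_P = C_P/C_{A0} = 0.4228/2.46 = 0.172.

0.172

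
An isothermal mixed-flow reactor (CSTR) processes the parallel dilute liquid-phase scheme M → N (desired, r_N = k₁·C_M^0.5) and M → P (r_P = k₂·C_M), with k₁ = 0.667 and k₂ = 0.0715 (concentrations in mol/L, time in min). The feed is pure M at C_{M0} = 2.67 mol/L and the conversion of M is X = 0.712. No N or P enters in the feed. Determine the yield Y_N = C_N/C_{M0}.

Exit C_M = C_{M0}(1−X) = 2.67×0.288 = 0.7690 mol/L.
In a CSTR the entire volume is at exit conditions, so r_N = 0.667×0.7690^0.5 = 0.5849 and r_P = 0.0715×0.7690 = 0.05498.
Fraction of consumed M going to N: r_N/(r_N+r_P) = 0.9141.
C_N = 0.9141·C_{M0}·X = 0.9141×2.67×0.712 = 1.74 mol/L; Y_N = C_N/C_{M0} = 0.651.

0.651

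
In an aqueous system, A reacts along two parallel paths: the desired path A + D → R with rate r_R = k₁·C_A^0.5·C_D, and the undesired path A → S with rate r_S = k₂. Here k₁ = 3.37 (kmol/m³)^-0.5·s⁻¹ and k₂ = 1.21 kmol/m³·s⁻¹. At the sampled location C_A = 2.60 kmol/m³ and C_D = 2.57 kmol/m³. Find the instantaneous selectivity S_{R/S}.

11.5

S_{R/S} = r_R/r_S = (k₁·C_A^0.5·C_D)/(k₂) = (k₁/k₂)·C_A^0.5·C_D.
= (3.37×2.600^0.5×2.570) / (1.21) = 13.97/1.210 = 11.5.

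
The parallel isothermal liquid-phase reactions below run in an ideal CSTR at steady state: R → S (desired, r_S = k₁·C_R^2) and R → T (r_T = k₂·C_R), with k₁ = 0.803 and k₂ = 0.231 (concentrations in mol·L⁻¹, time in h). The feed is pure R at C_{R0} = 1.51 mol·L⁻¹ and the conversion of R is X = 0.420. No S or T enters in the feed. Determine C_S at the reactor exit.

Exit C_R = C_{R0}(1−X) = 1.51×0.580 = 0.8758 mol·L⁻¹.
A CSTR operates uniformly at the exit composition, giving r_S = 0.6159 and r_T = 0.2023 (each k·C_R^n at C_R = 0.8758).
Fraction of consumed R going to S: r_S/(r_S+r_T) = 0.7527.
C_S = 0.7527·C_{R0}·X = 0.7527×1.51×0.420 = 0.477 mol·L⁻¹.

0.477 mol·L⁻¹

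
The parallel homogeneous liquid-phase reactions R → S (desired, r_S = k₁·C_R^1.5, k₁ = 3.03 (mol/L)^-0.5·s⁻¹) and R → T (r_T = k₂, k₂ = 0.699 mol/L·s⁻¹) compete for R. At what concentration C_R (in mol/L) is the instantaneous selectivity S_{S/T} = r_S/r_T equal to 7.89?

S_{S/T} = (k₁/k₂)·C_R^1.5 ⇒ C_R = (S·k₂/k₁)^(1/1.5).
= (7.89×0.699/3.03)^(0.6667) = (1.820)^(0.6667) = 1.49 mol/L.

1.49 mol/L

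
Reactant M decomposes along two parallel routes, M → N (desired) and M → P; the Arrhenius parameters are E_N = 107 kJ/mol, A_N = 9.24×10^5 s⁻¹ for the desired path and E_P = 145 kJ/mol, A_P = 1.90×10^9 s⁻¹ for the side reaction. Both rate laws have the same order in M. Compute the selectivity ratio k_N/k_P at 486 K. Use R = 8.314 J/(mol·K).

5.91

Since both paths have the same order in M, the concentration cancels and S_{N/P} = k_N/k_P = (A_N/A_P)·exp[(E_P−E_N)/(RT)].
(E_P−E_N)/(RT) = (145−107)×10³/(8.314×486) = 38000/4041 = 9.405.
k_N/k_P = (9.24×10^5/1.90×10^9)·exp(9.405) = 4.863×10^-4 × 12143 = 5.91.
Since E_N < E_P, lowering the temperature improves selectivity toward N.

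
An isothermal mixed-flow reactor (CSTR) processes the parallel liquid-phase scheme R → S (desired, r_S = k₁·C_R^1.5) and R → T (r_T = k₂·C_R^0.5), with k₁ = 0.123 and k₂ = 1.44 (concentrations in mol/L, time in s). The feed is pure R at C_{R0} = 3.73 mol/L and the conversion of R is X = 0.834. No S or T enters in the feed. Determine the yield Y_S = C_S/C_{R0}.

Exit C_R = C_{R0}(1−X) = 3.73×0.166 = 0.6192 mol/L.
Rates in a CSTR are evaluated at the outlet concentration: r_S = 0.123×0.6192^1.5 = 0.05993, r_T = 1.44×0.6192^0.5 = 1.133.
Fraction of consumed R going to S: r_S/(r_S+r_T) = 0.05023.
C_S = 0.05023·C_{R0}·X = 0.05023×3.73×0.834 = 0.156 mol/L; Y_S = C_S/C_{R0} = 0.0419.

0.0419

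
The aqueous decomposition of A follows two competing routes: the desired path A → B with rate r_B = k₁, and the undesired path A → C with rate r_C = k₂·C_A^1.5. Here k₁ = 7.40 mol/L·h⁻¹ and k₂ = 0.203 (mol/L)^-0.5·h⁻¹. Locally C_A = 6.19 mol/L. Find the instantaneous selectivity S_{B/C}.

2.37

S_{B/C} = r_B/r_C = (k₁)/(k₂·C_A^1.5) = (k₁/k₂)·C_A^-1.5.
= (7.40) / (0.203×6.190^1.5) = 7.400/3.126 = 2.37.
The undesired path is higher order in A, so low C_A (CSTR or dilute feed) favours B.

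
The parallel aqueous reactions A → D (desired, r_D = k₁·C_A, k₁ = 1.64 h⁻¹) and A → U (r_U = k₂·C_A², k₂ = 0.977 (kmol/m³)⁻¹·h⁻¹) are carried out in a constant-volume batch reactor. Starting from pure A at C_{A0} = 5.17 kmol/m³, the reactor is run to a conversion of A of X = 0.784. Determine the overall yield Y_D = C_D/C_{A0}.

C_A = C_{A0}(1−X) = 1.117 kmol/m³.
Along a PFR/batch, dC_D/dC_A = −r_D/(r_D+r_U) = −k₁/(k₁+k₂·C_A).
Integrating from C_{A0} to C_A: C_D = (1.64/0.977)·ln[(1.64+0.977·5.17)/(1.64+0.977·1.12)] = 1.679·ln(6.691/2.731) = 1.504 kmol/m³.
Y_D = C_D/C_{A0} = 1.504/5.17 = 0.291.

0.291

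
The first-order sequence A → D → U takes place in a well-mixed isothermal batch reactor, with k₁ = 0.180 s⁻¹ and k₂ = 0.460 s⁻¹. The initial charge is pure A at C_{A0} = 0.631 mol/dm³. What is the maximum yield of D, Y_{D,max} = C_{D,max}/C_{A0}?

For a first-order series the maximum intermediate yield is C_{D,max}/C_{A0} = (k₁/k₂)^[k₂/(k₂−k₁)].
= (0.180/0.460)^(0.460/(0.460−0.180)) = (0.3913)^(1.643) = 0.2141.

0.214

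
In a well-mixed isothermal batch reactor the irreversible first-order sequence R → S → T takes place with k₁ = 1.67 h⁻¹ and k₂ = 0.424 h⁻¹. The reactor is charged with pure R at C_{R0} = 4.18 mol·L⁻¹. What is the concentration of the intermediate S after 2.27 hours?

2.01 mol·L⁻¹

Solving the coupled first-order balances gives C_S(t) = [k₁/(k₂−k₁)]·C_{R0}·(e^(−k₁t) − e^(−k₂t)).
e^(−k₁t) = e^(−1.67×2.27) = e^(−3.791) = 0.02258; e^(−k₂t) = e^(−0.9625) = 0.3819.
C_S = 1.67×4.18/(0.424−1.67) × (0.02258−0.3819) = (-5.602)×(-0.3594) = 2.013 mol·L⁻¹.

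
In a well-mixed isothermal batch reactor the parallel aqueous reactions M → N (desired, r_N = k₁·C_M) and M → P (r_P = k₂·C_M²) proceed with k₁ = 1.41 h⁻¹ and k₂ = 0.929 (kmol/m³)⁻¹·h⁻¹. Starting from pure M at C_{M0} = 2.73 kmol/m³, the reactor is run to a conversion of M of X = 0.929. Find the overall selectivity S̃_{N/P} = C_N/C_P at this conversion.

1.19

C_M = C_{M0}(1−X) = 0.1938 kmol/m³.
Along a PFR/batch, dC_N/dC_M = −r_N/(r_N+r_P) = −k₁/(k₁+k₂·C_M).
Integrating from C_{M0} to C_M: C_N = (1.41/0.929)·ln[(1.41+0.929·2.73)/(1.41+0.929·0.194)] = 1.518·ln(3.946/1.590) = 1.380 kmol/m³.
C_P = (C_{M0}−C_M)−C_N = 1.157 kmol/m³; S̃_{N/P} = 1.380/1.157 = 1.19.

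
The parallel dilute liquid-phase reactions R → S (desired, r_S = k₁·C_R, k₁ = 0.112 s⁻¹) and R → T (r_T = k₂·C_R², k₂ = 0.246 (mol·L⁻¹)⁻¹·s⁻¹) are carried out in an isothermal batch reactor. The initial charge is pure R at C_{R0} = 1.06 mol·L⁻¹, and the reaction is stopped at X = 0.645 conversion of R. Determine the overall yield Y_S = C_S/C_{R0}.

C_R = C_{R0}(1−X) = 0.3763 mol·L⁻¹.
Along a PFR/batch, dC_S/dC_R = −r_S/(r_S+r_T) = −k₁/(k₁+k₂·C_R).
Integrating from C_{R0} to C_R: C_S = (0.112/0.246)·ln[(0.112+0.246·1.06)/(0.112+0.246·0.376)] = 0.4553·ln(0.3728/0.2046) = 0.2732 mol·L⁻¹.
Y_S = C_S/C_{R0} = 0.2732/1.06 = 0.258.

0.258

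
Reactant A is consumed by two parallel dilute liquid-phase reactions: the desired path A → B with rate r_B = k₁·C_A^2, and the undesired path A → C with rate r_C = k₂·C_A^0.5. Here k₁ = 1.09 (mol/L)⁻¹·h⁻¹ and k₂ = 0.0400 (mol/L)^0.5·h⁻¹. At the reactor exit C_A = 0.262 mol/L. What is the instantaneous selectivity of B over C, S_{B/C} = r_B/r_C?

3.65

S_{B/C} = r_B/r_C = (k₁·C_A^2)/(k₂·C_A^0.5) = (k₁/k₂)·C_A^1.5.
= (1.09×0.2620^2) / (0.0400×0.2620^0.5) = 0.07482/0.02047 = 3.65.
Since the desired path is higher order in A, keeping C_A high (PFR or concentrated feed) favours B.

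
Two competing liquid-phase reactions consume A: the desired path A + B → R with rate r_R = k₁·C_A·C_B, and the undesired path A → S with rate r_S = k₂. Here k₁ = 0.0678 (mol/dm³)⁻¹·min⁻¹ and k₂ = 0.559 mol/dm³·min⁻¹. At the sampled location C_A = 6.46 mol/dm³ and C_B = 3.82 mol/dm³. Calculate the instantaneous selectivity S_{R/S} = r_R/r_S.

S_{R/S} = r_R/r_S = (k₁·C_A·C_B)/(k₂) = (k₁/k₂)·C_A·C_B.
= (0.0678×6.460×3.820) / (0.559) = 1.673/0.5590 = 2.99.

2.99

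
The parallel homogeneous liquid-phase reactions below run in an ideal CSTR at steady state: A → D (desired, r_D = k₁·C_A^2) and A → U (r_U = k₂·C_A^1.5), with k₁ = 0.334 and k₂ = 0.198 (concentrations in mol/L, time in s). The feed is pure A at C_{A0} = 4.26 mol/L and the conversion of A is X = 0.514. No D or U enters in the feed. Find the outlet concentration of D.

Exit C_A = C_{A0}(1−X) = 4.26×0.486 = 2.070 mol/L.
A CSTR operates uniformly at the exit composition, giving r_D = 1.432 and r_U = 0.5898 (each k·C_A^n at C_A = 2.070).
Fraction of consumed A going to D: r_D/(r_D+r_U) = 0.7082.
C_D = 0.7082·C_{A0}·X = 0.7082×4.26×0.514 = 1.55 mol/L.

1.55 mol/L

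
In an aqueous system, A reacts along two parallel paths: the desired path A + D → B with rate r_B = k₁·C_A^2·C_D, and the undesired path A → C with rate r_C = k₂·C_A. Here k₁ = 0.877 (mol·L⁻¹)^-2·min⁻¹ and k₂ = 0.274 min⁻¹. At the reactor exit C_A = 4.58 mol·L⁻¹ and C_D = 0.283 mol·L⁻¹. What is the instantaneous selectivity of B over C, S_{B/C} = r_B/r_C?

4.15

S_{B/C} = r_B/r_C = (k₁·C_A^2·C_D)/(k₂·C_A) = (k₁/k₂)·C_A·C_D.
= (0.877×4.580^2×0.2830) / (0.274×4.580) = 5.206/1.255 = 4.15.
Since the desired path is higher order in A, keeping C_A high (PFR or concentrated feed) favours B.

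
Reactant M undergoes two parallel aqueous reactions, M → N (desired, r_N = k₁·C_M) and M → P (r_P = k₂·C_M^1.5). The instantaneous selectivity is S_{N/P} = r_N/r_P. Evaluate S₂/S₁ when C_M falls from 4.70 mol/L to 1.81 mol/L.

S_{N/P} = (k₁/k₂)·C_M^-0.5, so S₂/S₁ = (C_{M,2}/C_{M,1})^-0.5.
= (1.81/4.70)^(-0.5) = (0.3851)^(-0.5) = 1.61.
Selectivity toward N rises as C_M falls — low-concentration operation is favoured.

1.61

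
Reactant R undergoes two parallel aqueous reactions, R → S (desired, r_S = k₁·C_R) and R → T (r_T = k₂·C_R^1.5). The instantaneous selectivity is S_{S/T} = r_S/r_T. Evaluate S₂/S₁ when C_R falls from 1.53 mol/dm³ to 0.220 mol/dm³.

2.64

S_{S/T} = (k₁/k₂)·C_R^-0.5, so S₂/S₁ = (C_{R,2}/C_{R,1})^-0.5.
= (0.220/1.53)^(-0.5) = (0.1438)^(-0.5) = 2.64.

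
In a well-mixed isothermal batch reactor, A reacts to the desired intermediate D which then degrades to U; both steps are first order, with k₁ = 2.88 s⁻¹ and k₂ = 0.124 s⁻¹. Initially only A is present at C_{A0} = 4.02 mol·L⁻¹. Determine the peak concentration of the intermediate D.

Evaluating C_D at t_opt = ln(k₂/k₁)/(k₂−k₁) gives C_{D,max}/C_{A0} = (k₁/k₂)^[k₂/(k₂−k₁)].
= (2.88/0.124)^(0.124/(0.124−2.88)) = (23.23)^(-0.04499) = 0.8680.
C_{D,max} = 0.8680×4.02 = 3.49 mol·L⁻¹.

3.49 mol·L⁻¹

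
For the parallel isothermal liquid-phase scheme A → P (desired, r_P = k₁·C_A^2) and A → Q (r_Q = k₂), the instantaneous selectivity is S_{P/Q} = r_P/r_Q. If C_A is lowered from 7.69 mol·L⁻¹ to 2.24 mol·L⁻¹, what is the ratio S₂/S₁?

0.0848

S_{P/Q} = (k₁/k₂)·C_A^2, so S₂/S₁ = (C_{A,2}/C_{A,1})^2.
= (2.24/7.69)^2 = (0.2913)^2 = 0.0848.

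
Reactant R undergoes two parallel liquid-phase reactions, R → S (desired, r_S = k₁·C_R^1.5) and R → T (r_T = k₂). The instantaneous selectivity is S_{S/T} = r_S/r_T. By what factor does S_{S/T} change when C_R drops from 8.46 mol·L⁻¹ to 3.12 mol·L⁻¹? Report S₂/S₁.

S_{S/T} = (k₁/k₂)·C_R^1.5, so S₂/S₁ = (C_{R,2}/C_{R,1})^1.5.
= (3.12/8.46)^1.5 = (0.3688)^1.5 = 0.224.
Selectivity toward S falls as C_R falls — high-concentration operation is favoured.

0.224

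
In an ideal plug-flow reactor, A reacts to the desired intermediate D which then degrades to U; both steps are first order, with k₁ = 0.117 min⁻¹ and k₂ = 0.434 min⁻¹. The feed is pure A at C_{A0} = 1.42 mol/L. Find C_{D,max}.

0.236 mol/L

For a first-order series the maximum intermediate yield is C_{D,max}/C_{A0} = (k₁/k₂)^[k₂/(k₂−k₁)].
= (0.117/0.434)^(0.434/(0.434−0.117)) = (0.2696)^(1.369) = 0.1662.
C_{D,max} = 0.1662×1.42 = 0.236 mol/L.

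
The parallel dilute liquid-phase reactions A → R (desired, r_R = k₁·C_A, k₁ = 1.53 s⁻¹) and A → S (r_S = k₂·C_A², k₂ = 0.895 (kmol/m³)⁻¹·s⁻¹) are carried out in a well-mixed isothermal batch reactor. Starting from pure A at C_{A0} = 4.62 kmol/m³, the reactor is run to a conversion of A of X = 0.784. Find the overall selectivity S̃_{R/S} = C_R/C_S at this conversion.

C_A = C_{A0}(1−X) = 0.9979 kmol/m³.
Along a PFR/batch, dC_R/dC_A = −r_R/(r_R+r_S) = −k₁/(k₁+k₂·C_A).
Integrating from C_{A0} to C_A: C_R = (1.53/0.895)·ln[(1.53+0.895·4.62)/(1.53+0.895·0.998)] = 1.709·ln(5.665/2.423) = 1.452 kmol/m³.
C_S = (C_{A0}−C_A)−C_R = 2.170 kmol/m³; S̃_{R/S} = 1.452/2.170 = 0.669.

0.669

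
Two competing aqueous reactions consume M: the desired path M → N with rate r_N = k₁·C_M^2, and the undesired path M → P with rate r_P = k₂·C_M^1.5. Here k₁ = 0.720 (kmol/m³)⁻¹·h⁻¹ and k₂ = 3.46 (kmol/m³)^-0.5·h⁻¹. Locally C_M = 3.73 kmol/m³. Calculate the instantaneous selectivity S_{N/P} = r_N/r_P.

0.402

S_{N/P} = r_N/r_P = (k₁·C_M^2)/(k₂·C_M^1.5) = (k₁/k₂)·C_M^0.5.
= (0.720×3.730^2) / (3.46×3.730^1.5) = 10.02/24.93 = 0.402.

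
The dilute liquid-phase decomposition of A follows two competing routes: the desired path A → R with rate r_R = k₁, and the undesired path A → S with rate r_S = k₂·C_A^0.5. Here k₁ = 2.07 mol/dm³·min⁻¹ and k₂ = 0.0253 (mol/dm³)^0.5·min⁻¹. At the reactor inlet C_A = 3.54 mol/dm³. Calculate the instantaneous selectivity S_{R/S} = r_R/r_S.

43.5

S_{R/S} = r_R/r_S = (k₁)/(k₂·C_A^0.5) = (k₁/k₂)·C_A^-0.5.
= (2.07) / (0.0253×3.540^0.5) = 2.070/0.04760 = 43.5.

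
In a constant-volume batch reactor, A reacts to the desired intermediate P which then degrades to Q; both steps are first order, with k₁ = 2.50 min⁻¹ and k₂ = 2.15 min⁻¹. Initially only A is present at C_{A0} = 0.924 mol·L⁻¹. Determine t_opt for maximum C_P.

0.431 min

For first-order series the maximum of C_P occurs at t_opt = ln(k₂/k₁)/(k₂−k₁).
= ln(2.15/2.50)/(2.15−2.50) = ln(0.8600)/-0.3500 = -0.1508/-0.3500 = 0.431 min.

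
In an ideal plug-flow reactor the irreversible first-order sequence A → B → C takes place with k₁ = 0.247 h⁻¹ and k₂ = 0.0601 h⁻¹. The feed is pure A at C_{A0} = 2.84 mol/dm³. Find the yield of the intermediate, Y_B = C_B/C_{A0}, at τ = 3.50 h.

Solving the coupled first-order balances gives C_B(τ) = [k₁/(k₂−k₁)]·C_{A0}·(e^(−k₁τ) − e^(−k₂τ)).
e^(−k₁τ) = e^(−0.247×3.50) = e^(−0.8645) = 0.4213; e^(−k₂τ) = e^(−0.2104) = 0.8103.
C_B = 0.247×2.84/(0.0601−0.247) × (0.4213−0.8103) = (-3.753)×(-0.3890) = 1.460 mol/dm³.
Y_B = C_B/C_{A0} = 1.460/2.84 = 0.514.

0.514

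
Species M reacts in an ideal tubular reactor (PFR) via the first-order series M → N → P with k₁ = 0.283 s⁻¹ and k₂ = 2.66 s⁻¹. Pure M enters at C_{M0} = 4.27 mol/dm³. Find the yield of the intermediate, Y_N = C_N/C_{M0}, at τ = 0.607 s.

0.0766

For first-order series with pure M initially, C_N(τ) = k₁C_{M0}/(k₂−k₁)·(e^(−k₁τ) − e^(−k₂τ)).
e^(−k₁τ) = e^(−0.283×0.607) = e^(−0.1718) = 0.8422; e^(−k₂τ) = e^(−1.615) = 0.1990.
C_N = 0.283×4.27/(2.66−0.283) × (0.8422−0.1990) = 0.5084×0.6432 = 0.3270 mol/dm³.
Y_N = C_N/C_{M0} = 0.3270/4.27 = 0.0766.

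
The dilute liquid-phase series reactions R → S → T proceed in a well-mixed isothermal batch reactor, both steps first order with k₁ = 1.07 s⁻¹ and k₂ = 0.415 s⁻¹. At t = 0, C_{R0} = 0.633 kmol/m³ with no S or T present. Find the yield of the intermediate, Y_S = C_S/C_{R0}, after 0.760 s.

0.467

Solving the coupled first-order balances gives C_S(t) = [k₁/(k₂−k₁)]·C_{R0}·(e^(−k₁t) − e^(−k₂t)).
e^(−k₁t) = e^(−1.07×0.760) = e^(−0.8132) = 0.4434; e^(−k₂t) = e^(−0.3154) = 0.7295.
C_S = 1.07×0.633/(0.415−1.07) × (0.4434−0.7295) = (-1.034)×(-0.2861) = 0.2958 kmol/m³.
Y_S = C_S/C_{R0} = 0.2958/0.633 = 0.467.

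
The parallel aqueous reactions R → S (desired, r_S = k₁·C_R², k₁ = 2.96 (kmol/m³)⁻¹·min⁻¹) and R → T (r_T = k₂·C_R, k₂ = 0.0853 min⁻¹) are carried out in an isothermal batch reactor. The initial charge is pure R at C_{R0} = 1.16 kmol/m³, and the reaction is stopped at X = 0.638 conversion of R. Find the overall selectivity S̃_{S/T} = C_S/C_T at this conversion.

C_R = C_{R0}(1−X) = 0.4199 kmol/m³.
Along a PFR/batch, dC_T/dC_R = −r_T/(r_S+r_T) = −k₂/(k₂+k₁·C_R).
Integrating from C_{R0} to C_R: C_T = (0.0853/2.96)·ln[(0.0853+2.96·1.16)/(0.0853+2.96·0.420)] = 0.02882·ln(3.519/1.328) = 0.02808 kmol/m³.
Then C_S = (C_{R0}−C_R) − C_T = 0.7401 − 0.02808 = 0.7120 kmol/m³.
S̃_{S/T} = C_S/C_T = 0.7120/0.02808 = 25.4.

25.4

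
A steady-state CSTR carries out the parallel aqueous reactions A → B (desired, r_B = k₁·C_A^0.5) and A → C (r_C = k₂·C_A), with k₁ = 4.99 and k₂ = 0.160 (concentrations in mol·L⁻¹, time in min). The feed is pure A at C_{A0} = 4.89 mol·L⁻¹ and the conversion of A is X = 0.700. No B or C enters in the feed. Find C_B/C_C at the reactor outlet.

Exit C_A = C_{A0}(1−X) = 4.89×0.300 = 1.467 mol·L⁻¹.
In a CSTR the entire volume is at exit conditions, so r_B = 4.99×1.467^0.5 = 6.044 and r_C = 0.160×1.467 = 0.2347.
Overall selectivity = C_B/C_C = r_Bτ/(r_Cτ) = r_B/r_C = 25.7.

25.7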